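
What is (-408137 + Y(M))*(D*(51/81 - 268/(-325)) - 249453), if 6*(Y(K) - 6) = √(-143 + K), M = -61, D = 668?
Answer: 889899332386237/8775 - 2180425727*I*√51/26325 ≈ 1.0141e+11 - 5.915e+5*I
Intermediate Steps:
Y(K) = 6 + √(-143 + K)/6
(-408137 + Y(M))*(D*(51/81 - 268/(-325)) - 249453) = (-408137 + (6 + √(-143 - 61)/6))*(668*(51/81 - 268/(-325)) - 249453) = (-408137 + (6 + √(-204)/6))*(668*(51*(1/81) - 268*(-1/325)) - 249453) = (-408137 + (6 + (2*I*√51)/6))*(668*(17/27 + 268/325) - 249453) = (-408137 + (6 + I*√51/3))*(668*(12761/8775) - 249453) = (-408131 + I*√51/3)*(8524348/8775 - 249453) = (-408131 + I*√51/3)*(-2180425727/8775) = 889899332386237/8775 - 2180425727*I*√51/26325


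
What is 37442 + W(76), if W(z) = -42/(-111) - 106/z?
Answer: 52642023/1406 ≈ 37441.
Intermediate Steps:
W(z) = 14/37 - 106/z (W(z) = -42*(-1/111) - 106/z = 14/37 - 106/z)
37442 + W(76) = 37442 + (14/37 - 106/76) = 37442 + (14/37 - 106*1/76) = 37442 + (14/37 - 53/38) = 37442 - 1429/1406 = 52642023/1406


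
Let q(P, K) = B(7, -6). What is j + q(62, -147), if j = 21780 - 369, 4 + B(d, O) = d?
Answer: 21414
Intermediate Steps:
B(d, O) = -4 + d
q(P, K) = 3 (q(P, K) = -4 + 7 = 3)
j = 21411
j + q(62, -147) = 21411 + 3 = 21414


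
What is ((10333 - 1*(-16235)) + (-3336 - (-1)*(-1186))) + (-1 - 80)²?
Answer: 28607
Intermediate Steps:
((10333 - 1*(-16235)) + (-3336 - (-1)*(-1186))) + (-1 - 80)² = ((10333 + 16235) + (-3336 - 1*1186)) + (-81)² = (26568 + (-3336 - 1186)) + 6561 = (26568 - 4522) + 6561 = 22046 + 6561 = 28607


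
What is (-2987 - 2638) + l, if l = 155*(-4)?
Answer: -6245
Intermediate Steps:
l = -620
(-2987 - 2638) + l = (-2987 - 2638) - 620 = -5625 - 620 = -6245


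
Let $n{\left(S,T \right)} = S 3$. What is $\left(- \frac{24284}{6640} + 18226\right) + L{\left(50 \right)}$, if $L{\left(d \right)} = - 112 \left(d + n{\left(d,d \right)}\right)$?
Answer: $- \frac{6934911}{1660} \approx -4177.7$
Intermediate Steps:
$n{\left(S,T \right)} = 3 S$
$L{\left(d \right)} = - 448 d$ ($L{\left(d \right)} = - 112 \left(d + 3 d\right) = - 112 \cdot 4 d = - 448 d$)
$\left(- \frac{24284}{6640} + 18226\right) + L{\left(50 \right)} = \left(- \frac{24284}{6640} + 18226\right) - 22400 = \left(\left(-24284\right) \frac{1}{6640} + 18226\right) - 22400 = \left(- \frac{6071}{1660} + 18226\right) - 22400 = \frac{30249089}{1660} - 22400 = - \frac{6934911}{1660}$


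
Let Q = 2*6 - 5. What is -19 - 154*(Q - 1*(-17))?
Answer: -3715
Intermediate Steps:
Q = 7 (Q = 12 - 5 = 7)
-19 - 154*(Q - 1*(-17)) = -19 - 154*(7 - 1*(-17)) = -19 - 154*(7 + 17) = -19 - 154*24 = -19 - 3696 = -3715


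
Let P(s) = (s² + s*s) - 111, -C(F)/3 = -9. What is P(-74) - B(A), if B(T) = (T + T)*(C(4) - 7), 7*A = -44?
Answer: 77647/7 ≈ 11092.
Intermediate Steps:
C(F) = 27 (C(F) = -3*(-9) = 27)
P(s) = -111 + 2*s² (P(s) = (s² + s²) - 111 = 2*s² - 111 = -111 + 2*s²)
A = -44/7 (A = (⅐)*(-44) = -44/7 ≈ -6.2857)
B(T) = 40*T (B(T) = (T + T)*(27 - 7) = (2*T)*20 = 40*T)
P(-74) - B(A) = (-111 + 2*(-74)²) - 40*(-44)/7 = (-111 + 2*5476) - 1*(-1760/7) = (-111 + 10952) + 1760/7 = 10841 + 1760/7 = 77647/7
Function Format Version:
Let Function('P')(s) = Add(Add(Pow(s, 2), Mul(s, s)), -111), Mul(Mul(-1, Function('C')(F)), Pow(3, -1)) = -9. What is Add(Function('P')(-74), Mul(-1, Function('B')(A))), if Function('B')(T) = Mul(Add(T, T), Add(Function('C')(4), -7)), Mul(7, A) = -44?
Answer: Rational(77647, 7) ≈ 11092.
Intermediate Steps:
Function('C')(F) = 27 (Function('C')(F) = Mul(-3, -9) = 27)
Function('P')(s) = Add(-111, Mul(2, Pow(s, 2))) (Function('P')(s) = Add(Add(Pow(s, 2), Pow(s, 2)), -111) = Add(Mul(2, Pow(s, 2)), -111) = Add(-111, Mul(2, Pow(s, 2))))
A = Rational(-44, 7) (A = Mul(Rational(1, 7), -44) = Rational(-44, 7) ≈ -6.2857)
Function('B')(T) = Mul(40, T) (Function('B')(T) = Mul(Add(T, T), Add(27, -7)) = Mul(Mul(2, T), 20) = Mul(40, T))
Add(Function('P')(-74), Mul(-1, Function('B')(A))) = Add(Add(-111, Mul(2, Pow(-74, 2))), Mul(-1, Mul(40, Rational(-44, 7)))) = Add(Add(-111, Mul(2, 5476)), Mul(-1, Rational(-1760, 7))) = Add(Add(-111, 10952), Rational(1760, 7)) = Add(10841, Rational(1760, 7)) = Rational(77647, 7)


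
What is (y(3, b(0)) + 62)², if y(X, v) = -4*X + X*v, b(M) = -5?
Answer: 1225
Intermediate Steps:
(y(3, b(0)) + 62)² = (3*(-4 - 5) + 62)² = (3*(-9) + 62)² = (-27 + 62)² = 35² = 1225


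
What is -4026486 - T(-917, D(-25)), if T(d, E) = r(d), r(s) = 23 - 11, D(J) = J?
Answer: -4026498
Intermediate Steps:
r(s) = 12
T(d, E) = 12
-4026486 - T(-917, D(-25)) = -4026486 - 1*12 = -4026486 - 12 = -4026498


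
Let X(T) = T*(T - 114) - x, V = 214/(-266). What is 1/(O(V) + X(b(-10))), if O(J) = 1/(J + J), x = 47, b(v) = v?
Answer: 214/255169 ≈ 0.00083866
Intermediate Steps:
V = -107/133 (V = 214*(-1/266) = -107/133 ≈ -0.80451)
O(J) = 1/(2*J)
X(T) = -47 + T*(-114 + T) (X(T) = T*(T - 114) - 1*47 = T*(-114 + T) - 47 = -47 + T*(-114 + T))
1/(O(V) + X(b(-10))) = 1/(1/(2*(-107/133)) + (-47 + (-10)² - 114*(-10))) = 1/((½)*(-133/107) + (-47 + 100 + 1140)) = 1/(-133/214 + 1193) = 1/(255169/214) = 214/255169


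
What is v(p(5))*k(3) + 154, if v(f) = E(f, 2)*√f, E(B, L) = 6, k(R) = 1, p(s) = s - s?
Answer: 154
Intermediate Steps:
p(s) = 0
v(f) = 6*√f
v(p(5))*k(3) + 154 = (6*√0)*1 + 154 = (6*0)*1 + 154 = 0*1 + 154 = 0 + 154 = 154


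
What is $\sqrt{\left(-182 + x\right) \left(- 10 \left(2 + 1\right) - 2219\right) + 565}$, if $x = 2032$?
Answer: $i \sqrt{4160085} \approx 2039.6 i$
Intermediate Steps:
$\sqrt{\left(-182 + x\right) \left(- 10 \left(2 + 1\right) - 2219\right) + 565} = \sqrt{\left(-182 + 2032\right) \left(- 10 \left(2 + 1\right) - 2219\right) + 565} = \sqrt{1850 \left(\left(-10\right) 3 - 2219\right) + 565} = \sqrt{1850 \left(-30 - 2219\right) + 565} = \sqrt{1850 \left(-2249\right) + 565} = \sqrt{-4160650 + 565} = \sqrt{-4160085} = i \sqrt{4160085}$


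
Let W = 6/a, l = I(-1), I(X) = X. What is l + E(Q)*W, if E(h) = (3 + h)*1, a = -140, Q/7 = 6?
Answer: -41/14 ≈ -2.9286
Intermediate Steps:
Q = 42 (Q = 7*6 = 42)
l = -1
E(h) = 3 + h
W = -3/70 (W = 6/(-140) = 6*(-1/140) = -3/70 ≈ -0.042857)
l + E(Q)*W = -1 + (3 + 42)*(-3/70) = -1 + 45*(-3/70) = -1 - 27/14 = -41/14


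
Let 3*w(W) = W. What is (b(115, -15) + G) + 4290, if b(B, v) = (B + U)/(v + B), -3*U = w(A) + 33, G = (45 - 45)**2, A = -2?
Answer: 1930969/450 ≈ 4291.0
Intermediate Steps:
G = 0 (G = 0**2 = 0)
w(W) = W/3
U = -97/9 (U = -((1/3)*(-2) + 33)/3 = -(-2/3 + 33)/3 = -1/3*97/3 = -97/9 ≈ -10.778)
b(B, v) = (-97/9 + B)/(B + v) (b(B, v) = (B - 97/9)/(v + B) = (-97/9 + B)/(B + v))
(b(115, -15) + G) + 4290 = ((-97/9 + 115)/(115 - 15) + 0) + 4290 = ((938/9)/100 + 0) + 4290 = ((1/100)*(938/9) + 0) + 4290 = (469/450 + 0) + 4290 = 469/450 + 4290 = 1930969/450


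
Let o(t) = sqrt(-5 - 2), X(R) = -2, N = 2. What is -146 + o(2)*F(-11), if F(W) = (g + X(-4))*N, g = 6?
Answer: -146 + 8*I*sqrt(7) ≈ -146.0 + 21.166*I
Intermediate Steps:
o(t) = I*sqrt(7) (o(t) = sqrt(-7) = I*sqrt(7))
F(W) = 8 (F(W) = (6 - 2)*2 = 4*2 = 8)
-146 + o(2)*F(-11) = -146 + (I*sqrt(7))*8 = -146 + 8*I*sqrt(7)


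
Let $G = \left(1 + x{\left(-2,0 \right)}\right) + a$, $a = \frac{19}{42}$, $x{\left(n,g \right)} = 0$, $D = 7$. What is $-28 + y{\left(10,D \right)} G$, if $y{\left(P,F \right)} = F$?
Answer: $- \frac{107}{6} \approx -17.833$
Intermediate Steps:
$a = \frac{19}{42}$ ($a = 19 \cdot \frac{1}{42} = \frac{19}{42} \approx 0.45238$)
$G = \frac{61}{42}$ ($G = \left(1 + 0\right) + \frac{19}{42} = 1 + \frac{19}{42} = \frac{61}{42} \approx 1.4524$)
$-28 + y{\left(10,D \right)} G = -28 + 7 \cdot \frac{61}{42} = -28 + \frac{61}{6} = - \frac{107}{6}$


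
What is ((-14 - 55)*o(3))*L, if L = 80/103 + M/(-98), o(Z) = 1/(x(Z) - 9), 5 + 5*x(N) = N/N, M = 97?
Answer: -742095/494606 ≈ -1.5004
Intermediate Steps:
x(N) = -⅘ (x(N) = -1 + (N/N)/5 = -1 + (⅕)*1 = -1 + ⅕ = -⅘)
o(Z) = -5/49 (o(Z) = 1/(-⅘ - 9) = 1/(-49/5) = -5/49)
L = -2151/10094 (L = 80/103 + 97/(-98) = 80*(1/103) + 97*(-1/98) = 80/103 - 97/98 = -2151/10094 ≈ -0.21310)
((-14 - 55)*o(3))*L = ((-14 - 55)*(-5/49))*(-2151/10094) = -69*(-5/49)*(-2151/10094) = (345/49)*(-2151/10094) = -742095/494606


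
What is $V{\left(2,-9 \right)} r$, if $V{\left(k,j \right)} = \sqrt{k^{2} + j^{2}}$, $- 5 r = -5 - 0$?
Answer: $\sqrt{85} \approx 9.2195$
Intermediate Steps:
$r = 1$ ($r = - \frac{-5 - 0}{5} = - \frac{-5 + 0}{5} = \left(- \frac{1}{5}\right) \left(-5\right) = 1$)
$V{\left(k,j \right)} = \sqrt{j^{2} + k^{2}}$
$V{\left(2,-9 \right)} r = \sqrt{\left(-9\right)^{2} + 2^{2}} \cdot 1 = \sqrt{81 + 4} \cdot 1 = \sqrt{85} \cdot 1 = \sqrt{85}$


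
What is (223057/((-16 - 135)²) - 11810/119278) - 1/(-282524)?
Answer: 3720349864320271/384184282909636 ≈ 9.6838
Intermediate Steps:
(223057/((-16 - 135)²) - 11810/119278) - 1/(-282524) = (223057/((-151)²) - 11810*1/119278) - 1*(-1/282524) = (223057/22801 - 5905/59639) + 1/282524 = 13168256518/1359828839 + 1/282524 = 3720349864320271/384184282909636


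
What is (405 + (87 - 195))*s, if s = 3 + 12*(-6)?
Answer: -20493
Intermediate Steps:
s = -69 (s = 3 - 72 = -69)
(405 + (87 - 195))*s = (405 + (87 - 195))*(-69) = (405 - 108)*(-69) = 297*(-69) = -20493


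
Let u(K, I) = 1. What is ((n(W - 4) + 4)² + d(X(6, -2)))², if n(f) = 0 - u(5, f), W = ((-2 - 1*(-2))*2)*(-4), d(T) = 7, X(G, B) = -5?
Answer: 256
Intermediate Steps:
W = 0 (W = ((-2 + 2)*2)*(-4) = (0*2)*(-4) = 0*(-4) = 0)
n(f) = -1 (n(f) = 0 - 1*1 = 0 - 1 = -1)
((n(W - 4) + 4)² + d(X(6, -2)))² = ((-1 + 4)² + 7)² = (3² + 7)² = (9 + 7)² = 16² = 256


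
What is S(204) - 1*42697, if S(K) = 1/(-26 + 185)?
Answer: -6788822/159 ≈ -42697.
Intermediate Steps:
S(K) = 1/159
S(204) - 1*42697 = 1/159 - 1*42697 = 1/159 - 42697 = -6788822/159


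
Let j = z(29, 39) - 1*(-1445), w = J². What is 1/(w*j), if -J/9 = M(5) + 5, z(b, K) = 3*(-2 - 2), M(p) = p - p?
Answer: 1/2901825 ≈ 3.4461e-7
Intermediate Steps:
M(p) = 0
z(b, K) = -12 (z(b, K) = 3*(-4) = -12)
J = -45 (J = -9*(0 + 5) = -9*5 = -45)
w = 2025 (w = (-45)² = 2025)
j = 1433 (j = -12 - 1*(-1445) = -12 + 1445 = 1433)
1/(w*j) = 1/(2025*1433) = 1/2901825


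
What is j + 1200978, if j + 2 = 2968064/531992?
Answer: 79864074032/66499 ≈ 1.2010e+6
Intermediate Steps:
j = 238010/66499 (j = -2 + 2968064/531992 = -2 + 2968064*(1/531992) = -2 + 371008/66499 = 238010/66499 ≈ 3.5792)
j + 1200978 = 238010/66499 + 1200978 = 79864074032/66499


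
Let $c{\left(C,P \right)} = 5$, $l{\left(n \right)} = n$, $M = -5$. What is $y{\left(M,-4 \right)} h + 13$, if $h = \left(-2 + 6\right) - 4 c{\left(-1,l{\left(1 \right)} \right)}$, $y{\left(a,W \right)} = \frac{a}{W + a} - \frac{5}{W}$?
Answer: $- \frac{143}{9} \approx -15.889$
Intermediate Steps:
$y{\left(a,W \right)} = - \frac{5}{W} + \frac{a}{W + a}$
$h = -16$ ($h = \left(-2 + 6\right) - 20 = 4 - 20 = -16$)
$y{\left(M,-4 \right)} h + 13 = \frac{\left(-5\right) \left(-4\right) - -25 - -20}{\left(-4\right) \left(-4 - 5\right)} \left(-16\right) + 13 = - \frac{20 + 25 + 20}{4 \left(-9\right)} \left(-16\right) + 13 = \left(- \frac{1}{4}\right) \left(- \frac{1}{9}\right) 65 \left(-16\right) + 13 = \frac{65}{36} \left(-16\right) + 13 = - \frac{260}{9} + 13 = - \frac{143}{9}$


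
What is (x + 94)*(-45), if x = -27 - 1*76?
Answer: 405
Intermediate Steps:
x = -103 (x = -27 - 76 = -103)
(x + 94)*(-45) = (-103 + 94)*(-45) = -9*(-45) = 405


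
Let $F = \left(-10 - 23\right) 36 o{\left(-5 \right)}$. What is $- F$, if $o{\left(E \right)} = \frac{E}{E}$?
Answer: $1188$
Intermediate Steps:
$o{\left(E \right)} = 1$
$F = -1188$ ($F = \left(-10 - 23\right) 36 \cdot 1 = \left(-33\right) 36 \cdot 1 = \left(-1188\right) 1 = -1188$)
$- F = \left(-1\right) \left(-1188\right) = 1188$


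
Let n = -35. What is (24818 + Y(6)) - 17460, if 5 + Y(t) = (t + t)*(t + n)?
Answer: 7005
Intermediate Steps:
Y(t) = -5 + 2*t*(-35 + t) (Y(t) = -5 + (t + t)*(t - 35) = -5 + (2*t)*(-35 + t) = -5 + 2*t*(-35 + t))
(24818 + Y(6)) - 17460 = (24818 + (-5 - 70*6 + 2*6²)) - 17460 = (24818 + (-5 - 420 + 2*36)) - 17460 = (24818 + (-5 - 420 + 72)) - 17460 = (24818 - 353) - 17460 = 24465 - 17460 = 7005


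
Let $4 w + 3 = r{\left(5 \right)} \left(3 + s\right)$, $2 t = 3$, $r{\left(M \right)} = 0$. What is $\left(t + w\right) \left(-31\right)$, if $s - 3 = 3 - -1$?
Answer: $- \frac{93}{4} \approx -23.25$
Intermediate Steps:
$t = \frac{3}{2}$ ($t = \frac{1}{2} \cdot 3 = \frac{3}{2} \approx 1.5$)
$s = 7$ ($s = 3 + \left(3 - -1\right) = 3 + \left(3 + 1\right) = 3 + 4 = 7$)
$w = - \frac{3}{4}$ ($w = - \frac{3}{4} + \frac{0 \left(3 + 7\right)}{4} = - \frac{3}{4} + \frac{0 \cdot 10}{4} = - \frac{3}{4} + \frac{1}{4} \cdot 0 = - \frac{3}{4} + 0 = - \frac{3}{4} \approx -0.75$)
$\left(t + w\right) \left(-31\right) = \left(\frac{3}{2} - \frac{3}{4}\right) \left(-31\right) = \frac{3}{4} \left(-31\right) = - \frac{93}{4}$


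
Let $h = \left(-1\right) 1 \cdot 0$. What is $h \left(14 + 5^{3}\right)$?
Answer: $0$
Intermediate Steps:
$h = 0$ ($h = \left(-1\right) 0 = 0$)
$h \left(14 + 5^{3}\right) = 0 \left(14 + 5^{3}\right) = 0 \left(14 + 125\right) = 0 \cdot 139 = 0$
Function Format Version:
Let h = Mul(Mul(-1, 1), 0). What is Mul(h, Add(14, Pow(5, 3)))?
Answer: 0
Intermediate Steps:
h = 0 (h = Mul(-1, 0) = 0)
Mul(h, Add(14, Pow(5, 3))) = Mul(0, Add(14, Pow(5, 3))) = Mul(0, Add(14, 125)) = Mul(0, 139) = 0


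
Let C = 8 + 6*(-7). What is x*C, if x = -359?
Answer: 12206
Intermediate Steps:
C = -34 (C = 8 - 42 = -34)
x*C = -359*(-34) = 12206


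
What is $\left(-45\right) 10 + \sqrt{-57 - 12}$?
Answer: $-450 + i \sqrt{69} \approx -450.0 + 8.3066 i$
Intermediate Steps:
$\left(-45\right) 10 + \sqrt{-57 - 12} = -450 + \sqrt{-69} = -450 + i \sqrt{69}$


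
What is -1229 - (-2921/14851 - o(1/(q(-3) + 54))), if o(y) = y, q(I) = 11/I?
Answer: -2755548105/2242501 ≈ -1228.8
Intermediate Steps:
-1229 - (-2921/14851 - o(1/(q(-3) + 54))) = -1229 - (-2921/14851 - 1/(11/(-3) + 54)) = -1229 - (-2921*1/14851 - 1/(11*(-1/3) + 54)) = -1229 - (-2921/14851 - 1/(-11/3 + 54)) = -1229 - (-2921/14851 - 1/151/3) = -1229 - (-2921/14851 - 1*3/151) = -1229 - (-2921/14851 - 3/151) = -1229 - 1*(-485624/2242501) = -1229 + 485624/2242501 = -2755548105/2242501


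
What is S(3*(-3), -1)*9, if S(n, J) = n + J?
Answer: -90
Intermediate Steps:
S(n, J) = J + n
S(3*(-3), -1)*9 = (-1 + 3*(-3))*9 = (-1 - 9)*9 = -10*9 = -90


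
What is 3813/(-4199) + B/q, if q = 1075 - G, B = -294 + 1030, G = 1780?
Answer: -5778629/2960295 ≈ -1.9520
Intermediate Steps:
B = 736
q = -705 (q = 1075 - 1*1780 = 1075 - 1780 = -705)
3813/(-4199) + B/q = 3813/(-4199) + 736/(-705) = 3813*(-1/4199) + 736*(-1/705) = -3813/4199 - 736/705 = -5778629/2960295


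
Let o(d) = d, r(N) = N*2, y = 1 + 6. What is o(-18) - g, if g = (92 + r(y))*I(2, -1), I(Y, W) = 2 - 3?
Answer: 88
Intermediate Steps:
y = 7
r(N) = 2*N
I(Y, W) = -1
g = -106 (g = (92 + 2*7)*(-1) = (92 + 14)*(-1) = 106*(-1) = -106)
o(-18) - g = -18 - 1*(-106) = -18 + 106 = 88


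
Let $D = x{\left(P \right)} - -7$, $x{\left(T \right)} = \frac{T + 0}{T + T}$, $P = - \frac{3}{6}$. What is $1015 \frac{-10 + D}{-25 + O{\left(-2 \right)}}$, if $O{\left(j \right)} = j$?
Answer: $\frac{5075}{54} \approx 93.981$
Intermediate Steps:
$P = - \frac{1}{2}$ ($P = \left(-3\right) \frac{1}{6} = - \frac{1}{2} \approx -0.5$)
$x{\left(T \right)} = \frac{1}{2}$ ($x{\left(T \right)} = \frac{T}{2 T} = T \frac{1}{2 T} = \frac{1}{2}$)
$D = \frac{15}{2}$ ($D = \frac{1}{2} - -7 = \frac{1}{2} + 7 = \frac{15}{2} \approx 7.5$)
$1015 \frac{-10 + D}{-25 + O{\left(-2 \right)}} = 1015 \frac{-10 + \frac{15}{2}}{-25 - 2} = 1015 \left(- \frac{5}{2 \left(-27\right)}\right) = 1015 \left(\left(- \frac{5}{2}\right) \left(- \frac{1}{27}\right)\right) = 1015 \cdot \frac{5}{54} = \frac{5075}{54}$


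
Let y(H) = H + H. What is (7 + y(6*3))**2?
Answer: 1849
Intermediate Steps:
y(H) = 2*H
(7 + y(6*3))**2 = (7 + 2*(6*3))**2 = (7 + 2*18)**2 = (7 + 36)**2 = 43**2 = 1849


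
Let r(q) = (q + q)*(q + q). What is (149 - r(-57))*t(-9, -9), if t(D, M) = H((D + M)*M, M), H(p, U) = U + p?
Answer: -1965591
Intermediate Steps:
r(q) = 4*q² (r(q) = (2*q)*(2*q) = 4*q²)
t(D, M) = M + M*(D + M) (t(D, M) = M + (D + M)*M = M + M*(D + M))
(149 - r(-57))*t(-9, -9) = (149 - 4*(-57)²)*(-9*(1 - 9 - 9)) = (149 - 4*3249)*(-9*(-17)) = (149 - 1*12996)*153 = (149 - 12996)*153 = -12847*153 = -1965591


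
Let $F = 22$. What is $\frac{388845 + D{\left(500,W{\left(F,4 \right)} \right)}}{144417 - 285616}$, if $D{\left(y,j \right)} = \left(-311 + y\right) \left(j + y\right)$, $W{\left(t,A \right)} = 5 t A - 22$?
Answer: $- \frac{562347}{141199} \approx -3.9827$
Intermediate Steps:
$W{\left(t,A \right)} = -22 + 5 A t$ ($W{\left(t,A \right)} = 5 A t - 22 = -22 + 5 A t$)
$\frac{388845 + D{\left(500,W{\left(F,4 \right)} \right)}}{144417 - 285616} = \frac{388845 + \left(500^{2} - 311 \left(-22 + 5 \cdot 4 \cdot 22\right) - 155500 + \left(-22 + 5 \cdot 4 \cdot 22\right) 500\right)}{144417 - 285616} = \frac{388845 + \left(250000 - 311 \left(-22 + 440\right) - 155500 + \left(-22 + 440\right) 500\right)}{-141199} = \left(388845 + \left(250000 - 129998 - 155500 + 418 \cdot 500\right)\right) \left(- \frac{1}{141199}\right) = \left(388845 + \left(250000 - 129998 - 155500 + 209000\right)\right) \left(- \frac{1}{141199}\right) = \left(388845 + 173502\right) \left(- \frac{1}{141199}\right) = 562347 \left(- \frac{1}{141199}\right) = - \frac{562347}{141199}$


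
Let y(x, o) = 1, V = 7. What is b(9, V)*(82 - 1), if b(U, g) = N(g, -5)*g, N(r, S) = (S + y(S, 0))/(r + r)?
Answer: -162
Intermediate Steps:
N(r, S) = (1 + S)/(2*r) (N(r, S) = (S + 1)/(r + r) = (1 + S)/((2*r)) = (1 + S)*(1/(2*r)) = (1 + S)/(2*r))
b(U, g) = -2 (b(U, g) = ((1 - 5)/(2*g))*g = ((½)*(-4)/g)*g = (-2/g)*g = -2)
b(9, V)*(82 - 1) = -2*(82 - 1) = -2*81 = -162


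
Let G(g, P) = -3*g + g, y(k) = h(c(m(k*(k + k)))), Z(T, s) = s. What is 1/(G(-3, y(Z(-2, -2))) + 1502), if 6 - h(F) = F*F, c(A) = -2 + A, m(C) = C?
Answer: 1/1508 ≈ 0.00066313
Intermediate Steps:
h(F) = 6 - F**2 (h(F) = 6 - F*F = 6 - F**2)
y(k) = 6 - (-2 + 2*k**2)**2 (y(k) = 6 - (-2 + k*(k + k))**2 = 6 - (-2 + k*(2*k))**2 = 6 - (-2 + 2*k**2)**2)
G(g, P) = -2*g
1/(G(-3, y(Z(-2, -2))) + 1502) = 1/(-2*(-3) + 1502) = 1/(6 + 1502) = 1/1508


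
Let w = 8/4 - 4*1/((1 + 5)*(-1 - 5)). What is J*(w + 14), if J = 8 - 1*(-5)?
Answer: 1885/9 ≈ 209.44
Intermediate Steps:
J = 13 (J = 8 + 5 = 13)
w = 19/9 (w = 8*(1/4) - 4/(6*(-6)) = 2 - 4/(-36) = 2 - 4*(-1/36) = 2 + 1/9 = 19/9 ≈ 2.1111)
J*(w + 14) = 13*(19/9 + 14) = 13*(145/9) = 1885/9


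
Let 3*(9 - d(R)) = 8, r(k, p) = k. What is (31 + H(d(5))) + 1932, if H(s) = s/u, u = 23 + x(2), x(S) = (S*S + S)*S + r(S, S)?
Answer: 217912/111 ≈ 1963.2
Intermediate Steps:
x(S) = S + S*(S + S²) (x(S) = (S*S + S)*S + S = (S² + S)*S + S = (S + S²)*S + S = S*(S + S²) + S = S + S*(S + S²))
d(R) = 19/3 (d(R) = 9 - ⅓*8 = 9 - 8/3 = 19/3)
u = 37 (u = 23 + 2*(1 + 2 + 2²) = 23 + 2*(1 + 2 + 4) = 23 + 2*7 = 23 + 14 = 37)
H(s) = s/37
(31 + H(d(5))) + 1932 = (31 + (1/37)*(19/3)) + 1932 = (31 + 19/111) + 1932 = 3460/111 + 1932 = 217912/111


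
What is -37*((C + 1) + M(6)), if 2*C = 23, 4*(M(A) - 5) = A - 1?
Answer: -2775/4 ≈ -693.75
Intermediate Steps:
M(A) = 19/4 + A/4 (M(A) = 5 + (A - 1)/4 = 5 + (-1 + A)/4 = 5 + (-¼ + A/4) = 19/4 + A/4)
C = 23/2 (C = (½)*23 = 23/2 ≈ 11.500)
-37*((C + 1) + M(6)) = -37*((23/2 + 1) + (19/4 + (¼)*6)) = -37*(25/2 + (19/4 + 3/2)) = -37*(25/2 + 25/4) = -37*75/4 = -2775/4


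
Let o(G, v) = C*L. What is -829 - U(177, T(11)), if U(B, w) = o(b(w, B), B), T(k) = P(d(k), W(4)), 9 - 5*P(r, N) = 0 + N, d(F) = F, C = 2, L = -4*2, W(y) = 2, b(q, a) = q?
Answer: -813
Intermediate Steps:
L = -8
P(r, N) = 9/5 - N/5 (P(r, N) = 9/5 - (0 + N)/5 = 9/5 - N/5)
T(k) = 7/5 (T(k) = 9/5 - 1/5*2 = 9/5 - 2/5 = 7/5)
o(G, v) = -16 (o(G, v) = 2*(-8) = -16)
U(B, w) = -16
-829 - U(177, T(11)) = -829 - 1*(-16) = -829 + 16 = -813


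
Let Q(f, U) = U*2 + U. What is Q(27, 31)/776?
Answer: 93/776 ≈ 0.11985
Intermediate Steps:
Q(f, U) = 3*U (Q(f, U) = 2*U + U = 3*U)
Q(27, 31)/776 = (3*31)/776 = 93*(1/776) = 93/776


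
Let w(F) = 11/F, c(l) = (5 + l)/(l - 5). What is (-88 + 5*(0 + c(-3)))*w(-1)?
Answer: 3927/4 ≈ 981.75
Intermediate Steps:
c(l) = (5 + l)/(-5 + l)
(-88 + 5*(0 + c(-3)))*w(-1) = (-88 + 5*(0 + (5 - 3)/(-5 - 3)))*(11/(-1)) = (-88 + 5*(0 + 2/(-8)))*(11*(-1)) = (-88 + 5*(0 - ⅛*2))*(-11) = (-88 + 5*(0 - ¼))*(-11) = (-88 + 5*(-¼))*(-11) = (-88 - 5/4)*(-11) = -357/4*(-11) = 3927/4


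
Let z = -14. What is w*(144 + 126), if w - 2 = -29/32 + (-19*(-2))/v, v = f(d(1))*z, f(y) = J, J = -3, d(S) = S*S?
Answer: 60435/112 ≈ 539.60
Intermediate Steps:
d(S) = S**2
f(y) = -3
v = 42 (v = -3*(-14) = 42)
w = 1343/672 (w = 2 + (-29/32 - 19*(-2)/42) = 2 + (-29*1/32 + 38*(1/42)) = 2 + (-29/32 + 19/21) = 2 - 1/672 = 1343/672 ≈ 1.9985)
w*(144 + 126) = 1343*(144 + 126)/672 = (1343/672)*270 = 60435/112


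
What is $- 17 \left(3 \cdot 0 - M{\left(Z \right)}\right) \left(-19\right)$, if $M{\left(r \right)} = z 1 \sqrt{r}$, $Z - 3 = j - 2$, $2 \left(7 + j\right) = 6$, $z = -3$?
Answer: $969 i \sqrt{3} \approx 1678.4 i$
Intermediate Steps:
$j = -4$ ($j = -7 + \frac{1}{2} \cdot 6 = -7 + 3 = -4$)
$Z = -3$ ($Z = 3 - 6 = -3$)
$M{\left(r \right)} = - 3 \sqrt{r}$ ($M{\left(r \right)} = \left(-3\right) 1 \sqrt{r} = - 3 \sqrt{r}$)
$- 17 \left(3 \cdot 0 - M{\left(Z \right)}\right) \left(-19\right) = - 17 \left(3 \cdot 0 - - 3 \sqrt{-3}\right) \left(-19\right) = - 17 \left(0 - - 3 i \sqrt{3}\right) \left(-19\right) = - 17 \left(0 + 3 i \sqrt{3}\right) \left(-19\right) = - 17 \cdot 3 i \sqrt{3} \left(-19\right) = - 51 i \sqrt{3} \left(-19\right) = 969 i \sqrt{3}$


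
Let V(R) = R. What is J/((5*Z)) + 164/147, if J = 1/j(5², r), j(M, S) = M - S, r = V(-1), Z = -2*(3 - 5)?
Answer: 85427/76440 ≈ 1.1176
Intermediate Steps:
Z = 4 (Z = -2*(-2) = 4)
r = -1
J = 1/26 (J = 1/(5² - 1*(-1)) = 1/(25 + 1) = 1/26 ≈ 0.038462)
J/((5*Z)) + 164/147 = 1/(26*((5*4))) + 164/147 = (1/26)/20 + 164*(1/147) = (1/26)*(1/20) + 164/147 = 1/520 + 164/147 = 85427/76440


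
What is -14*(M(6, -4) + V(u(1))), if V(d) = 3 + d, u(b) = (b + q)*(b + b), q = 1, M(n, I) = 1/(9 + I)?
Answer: -504/5 ≈ -100.80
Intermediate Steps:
u(b) = 2*b*(1 + b) (u(b) = (b + 1)*(b + b) = (1 + b)*(2*b) = 2*b*(1 + b))
-14*(M(6, -4) + V(u(1))) = -14*(1/(9 - 4) + (3 + 2*1*(1 + 1))) = -14*(1/5 + (3 + 2*1*2)) = -14*(⅕ + (3 + 4)) = -14*(⅕ + 7) = -14*36/5 = -504/5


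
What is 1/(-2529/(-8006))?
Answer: 8006/2529 ≈ 3.1657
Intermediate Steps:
1/(-2529/(-8006)) = 1/(-2529*(-1/8006)) = 1/(2529/8006) = 8006/2529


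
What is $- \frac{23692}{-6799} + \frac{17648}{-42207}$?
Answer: $\frac{879979492}{286965393} \approx 3.0665$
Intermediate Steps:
$- \frac{23692}{-6799} + \frac{17648}{-42207} = \left(-23692\right) \left(- \frac{1}{6799}\right) + 17648 \left(- \frac{1}{42207}\right) = \frac{23692}{6799} - \frac{17648}{42207} = \frac{879979492}{286965393}$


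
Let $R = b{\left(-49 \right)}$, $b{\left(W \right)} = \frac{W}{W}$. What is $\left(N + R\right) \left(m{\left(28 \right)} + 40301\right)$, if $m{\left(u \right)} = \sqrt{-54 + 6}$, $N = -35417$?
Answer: $-1427300216 - 141664 i \sqrt{3} \approx -1.4273 \cdot 10^{9} - 2.4537 \cdot 10^{5} i$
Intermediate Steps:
$b{\left(W \right)} = 1$
$R = 1$
$m{\left(u \right)} = 4 i \sqrt{3}$ ($m{\left(u \right)} = \sqrt{-48} = 4 i \sqrt{3}$)
$\left(N + R\right) \left(m{\left(28 \right)} + 40301\right) = \left(-35417 + 1\right) \left(4 i \sqrt{3} + 40301\right) = - 35416 \left(40301 + 4 i \sqrt{3}\right) = -1427300216 - 141664 i \sqrt{3}$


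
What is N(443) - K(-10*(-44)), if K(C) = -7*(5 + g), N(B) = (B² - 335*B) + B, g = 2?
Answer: 48336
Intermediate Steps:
N(B) = B² - 334*B
K(C) = -49 (K(C) = -7*(5 + 2) = -7*7 = -49)
N(443) - K(-10*(-44)) = 443*(-334 + 443) - 1*(-49) = 443*109 + 49 = 48287 + 49 = 48336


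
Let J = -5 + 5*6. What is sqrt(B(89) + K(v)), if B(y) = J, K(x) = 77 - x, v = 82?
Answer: 2*sqrt(5) ≈ 4.4721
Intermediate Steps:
J = 25 (J = -5 + 30 = 25)
B(y) = 25
sqrt(B(89) + K(v)) = sqrt(25 + (77 - 1*82)) = sqrt(25 + (77 - 82)) = sqrt(25 - 5) = sqrt(20) = 2*sqrt(5)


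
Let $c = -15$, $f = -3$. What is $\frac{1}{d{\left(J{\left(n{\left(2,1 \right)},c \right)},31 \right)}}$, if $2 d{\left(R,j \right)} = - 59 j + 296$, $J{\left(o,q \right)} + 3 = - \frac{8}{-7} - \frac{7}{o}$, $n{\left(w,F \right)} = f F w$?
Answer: $- \frac{2}{1533} \approx -0.0013046$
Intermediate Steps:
$n{\left(w,F \right)} = - 3 F w$
$J{\left(o,q \right)} = - \frac{13}{7} - \frac{7}{o}$ ($J{\left(o,q \right)} = -3 - \left(- \frac{8}{7} + \frac{7}{o}\right) = -3 + \left(\frac{8}{7} - \frac{7}{o}\right) = - \frac{13}{7} - \frac{7}{o}$)
$d{\left(R,j \right)} = 148 - \frac{59 j}{2}$ ($d{\left(R,j \right)} = \frac{- 59 j + 296}{2} = \frac{296 - 59 j}{2} = 148 - \frac{59 j}{2}$)
$\frac{1}{d{\left(J{\left(n{\left(2,1 \right)},c \right)},31 \right)}} = \frac{1}{148 - \frac{1829}{2}} = \frac{1}{- \frac{1533}{2}} = - \frac{2}{1533}$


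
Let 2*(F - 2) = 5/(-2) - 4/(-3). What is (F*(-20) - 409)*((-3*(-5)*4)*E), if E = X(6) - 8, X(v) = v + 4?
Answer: -52480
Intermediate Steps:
X(v) = 4 + v
E = 2 (E = (4 + 6) - 8 = 10 - 8 = 2)
F = 17/12 (F = 2 + (5/(-2) - 4/(-3))/2 = 2 + (5*(-½) - 4*(-⅓))/2 = 2 + (-5/2 + 4/3)/2 = 2 + (½)*(-7/6) = 2 - 7/12 = 17/12 ≈ 1.4167)
(F*(-20) - 409)*((-3*(-5)*4)*E) = ((17/12)*(-20) - 409)*((-3*(-5)*4)*2) = (-85/3 - 409)*((15*4)*2) = -26240*2 = -1312/3*120 = -52480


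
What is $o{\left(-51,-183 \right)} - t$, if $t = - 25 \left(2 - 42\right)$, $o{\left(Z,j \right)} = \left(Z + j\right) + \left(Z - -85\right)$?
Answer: $-1200$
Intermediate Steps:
$o{\left(Z,j \right)} = 85 + j + 2 Z$ ($o{\left(Z,j \right)} = \left(Z + j\right) + \left(Z + 85\right) = \left(Z + j\right) + \left(85 + Z\right) = 85 + j + 2 Z$)
$t = 1000$ ($t = \left(-25\right) \left(-40\right) = 1000$)
$o{\left(-51,-183 \right)} - t = \left(85 - 183 + 2 \left(-51\right)\right) - 1000 = \left(85 - 183 - 102\right) - 1000 = -200 - 1000 = -1200$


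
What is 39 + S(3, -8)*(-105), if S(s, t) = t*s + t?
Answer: 3399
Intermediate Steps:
S(s, t) = t + s*t (S(s, t) = s*t + t = t + s*t)
39 + S(3, -8)*(-105) = 39 - 8*(1 + 3)*(-105) = 39 - 8*4*(-105) = 39 - 32*(-105) = 39 + 3360 = 3399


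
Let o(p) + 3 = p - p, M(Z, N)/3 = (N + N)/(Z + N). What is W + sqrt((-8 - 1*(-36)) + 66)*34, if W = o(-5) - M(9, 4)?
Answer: -63/13 + 34*sqrt(94) ≈ 324.80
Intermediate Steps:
M(Z, N) = 6*N/(N + Z) (M(Z, N) = 3*((N + N)/(Z + N)) = 3*((2*N)/(N + Z)) = 3*(2*N/(N + Z)) = 6*N/(N + Z))
o(p) = -3 (o(p) = -3 + (p - p) = -3 + 0 = -3)
W = -63/13 (W = -3 - 6*4/(4 + 9) = -3 - 6*4/13 = -3 - 1*24/13 = -3 - 24/13 = -63/13 ≈ -4.8462)
W + sqrt((-8 - 1*(-36)) + 66)*34 = -63/13 + sqrt((-8 - 1*(-36)) + 66)*34 = -63/13 + sqrt((-8 + 36) + 66)*34 = -63/13 + sqrt(28 + 66)*34 = -63/13 + sqrt(94)*34 = -63/13 + 34*sqrt(94)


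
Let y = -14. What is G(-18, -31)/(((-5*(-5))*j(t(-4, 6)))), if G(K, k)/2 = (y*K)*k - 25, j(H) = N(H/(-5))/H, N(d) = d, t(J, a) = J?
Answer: 15674/5 ≈ 3134.8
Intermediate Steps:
j(H) = -1/5 (j(H) = (H/(-5))/H = (H*(-1/5))/H = (-H/5)/H = -1/5)
G(K, k) = -50 - 28*K*k (G(K, k) = 2*((-14*K)*k - 25) = 2*(-14*K*k - 25) = 2*(-25 - 14*K*k) = -50 - 28*K*k)
G(-18, -31)/(((-5*(-5))*j(t(-4, 6)))) = (-50 - 28*(-18)*(-31))/((-5*(-5)*(-1/5))) = (-50 - 15624)/((25*(-1/5))) = -15674/(-5) = -15674*(-1/5) = 15674/5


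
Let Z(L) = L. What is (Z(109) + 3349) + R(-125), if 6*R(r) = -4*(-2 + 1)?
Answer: 10376/3 ≈ 3458.7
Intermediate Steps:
R(r) = 2/3 (R(r) = (-4*(-2 + 1))/6 = (-4*(-1))/6 = (1/6)*4 = 2/3)
(Z(109) + 3349) + R(-125) = (109 + 3349) + 2/3 = 3458 + 2/3 = 10376/3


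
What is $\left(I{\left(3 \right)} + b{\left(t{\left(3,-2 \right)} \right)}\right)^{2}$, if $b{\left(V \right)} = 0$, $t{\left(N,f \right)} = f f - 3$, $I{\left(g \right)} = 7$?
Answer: $49$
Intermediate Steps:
$t{\left(N,f \right)} = -3 + f^{2}$ ($t{\left(N,f \right)} = f^{2} - 3 = -3 + f^{2}$)
$\left(I{\left(3 \right)} + b{\left(t{\left(3,-2 \right)} \right)}\right)^{2} = \left(7 + 0\right)^{2} = 7^{2} = 49$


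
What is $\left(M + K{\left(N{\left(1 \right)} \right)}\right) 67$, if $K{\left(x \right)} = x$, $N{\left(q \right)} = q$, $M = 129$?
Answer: $8710$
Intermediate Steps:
$\left(M + K{\left(N{\left(1 \right)} \right)}\right) 67 = \left(129 + 1\right) 67 = 130 \cdot 67 = 8710$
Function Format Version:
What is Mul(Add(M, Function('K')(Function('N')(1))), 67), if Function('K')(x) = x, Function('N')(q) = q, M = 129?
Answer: 8710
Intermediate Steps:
Mul(Add(M, Function('K')(Function('N')(1))), 67) = Mul(Add(129, 1), 67) = Mul(130, 67) = 8710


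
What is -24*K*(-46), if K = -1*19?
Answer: -20976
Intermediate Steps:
K = -19
-24*K*(-46) = -24*(-19)*(-46) = 456*(-46) = -20976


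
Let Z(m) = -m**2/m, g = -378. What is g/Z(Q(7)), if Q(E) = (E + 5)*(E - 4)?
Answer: 21/2 ≈ 10.500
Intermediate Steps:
Q(E) = (-4 + E)*(5 + E) (Q(E) = (5 + E)*(-4 + E) = (-4 + E)*(5 + E))
Z(m) = -m
g/Z(Q(7)) = -378/(-(-20 + 7 + 7**2)) = -378/(-(-20 + 7 + 49)) = -378/(-1*36) = -378/(-36) = -1/36*(-378) = 21/2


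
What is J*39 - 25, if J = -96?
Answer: -3769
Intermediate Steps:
J*39 - 25 = -96*39 - 25 = -3744 - 25 = -3769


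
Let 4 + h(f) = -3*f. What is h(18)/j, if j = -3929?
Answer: 58/3929 ≈ 0.014762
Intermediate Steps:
h(f) = -4 - 3*f
h(18)/j = (-4 - 3*18)/(-3929) = (-4 - 54)*(-1/3929) = -58*(-1/3929) = 58/3929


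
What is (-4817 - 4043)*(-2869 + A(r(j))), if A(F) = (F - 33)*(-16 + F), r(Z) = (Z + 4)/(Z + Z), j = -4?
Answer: 20741260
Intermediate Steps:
r(Z) = (4 + Z)/(2*Z) (r(Z) = (4 + Z)/((2*Z)) = (4 + Z)*(1/(2*Z)) = (4 + Z)/(2*Z))
A(F) = (-33 + F)*(-16 + F)
(-4817 - 4043)*(-2869 + A(r(j))) = (-4817 - 4043)*(-2869 + (528 + ((1/2)*(4 - 4)/(-4))**2 - 49*(4 - 4)/(2*(-4)))) = -8860*(-2869 + (528 + ((1/2)*(-1/4)*0)**2 - 49*(-1)*0/(2*4))) = -8860*(-2869 + (528 + 0**2 - 49*0)) = -8860*(-2869 + (528 + 0 + 0)) = -8860*(-2869 + 528) = -8860*(-2341) = 20741260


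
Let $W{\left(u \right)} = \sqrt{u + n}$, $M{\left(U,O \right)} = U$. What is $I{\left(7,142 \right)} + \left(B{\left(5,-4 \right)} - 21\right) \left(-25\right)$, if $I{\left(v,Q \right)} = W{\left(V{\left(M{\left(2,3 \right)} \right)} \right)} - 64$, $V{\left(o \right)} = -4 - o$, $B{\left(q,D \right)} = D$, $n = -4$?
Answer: $561 + i \sqrt{10} \approx 561.0 + 3.1623 i$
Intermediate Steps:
$W{\left(u \right)} = \sqrt{-4 + u}$ ($W{\left(u \right)} = \sqrt{u - 4} = \sqrt{-4 + u}$)
$I{\left(v,Q \right)} = -64 + i \sqrt{10}$ ($I{\left(v,Q \right)} = \sqrt{-4 - 6} - 64 = \sqrt{-10} - 64 = i \sqrt{10} - 64 = -64 + i \sqrt{10}$)
$I{\left(7,142 \right)} + \left(B{\left(5,-4 \right)} - 21\right) \left(-25\right) = \left(-64 + i \sqrt{10}\right) + \left(-4 - 21\right) \left(-25\right) = \left(-64 + i \sqrt{10}\right) - -625 = \left(-64 + i \sqrt{10}\right) + 625 = 561 + i \sqrt{10}$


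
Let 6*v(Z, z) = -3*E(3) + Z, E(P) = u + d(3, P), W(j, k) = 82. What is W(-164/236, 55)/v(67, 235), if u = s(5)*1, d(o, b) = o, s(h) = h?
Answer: 492/43 ≈ 11.442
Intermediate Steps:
u = 5 (u = 5*1 = 5)
E(P) = 8 (E(P) = 5 + 3 = 8)
v(Z, z) = -4 + Z/6 (v(Z, z) = (-3*8 + Z)/6 = (-24 + Z)/6 = -4 + Z/6)
W(-164/236, 55)/v(67, 235) = 82/(-4 + (1/6)*67) = 82/(-4 + 67/6) = 82/(43/6) = 82*(6/43) = 492/43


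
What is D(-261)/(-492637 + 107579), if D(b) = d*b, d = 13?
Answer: 3393/385058 ≈ 0.0088117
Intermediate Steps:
D(b) = 13*b
D(-261)/(-492637 + 107579) = (13*(-261))/(-492637 + 107579) = -3393/(-385058) = -3393*(-1/385058) = 3393/385058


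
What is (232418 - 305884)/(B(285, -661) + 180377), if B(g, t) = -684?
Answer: -73466/179693 ≈ -0.40884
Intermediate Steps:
(232418 - 305884)/(B(285, -661) + 180377) = (232418 - 305884)/(-684 + 180377) = -73466/179693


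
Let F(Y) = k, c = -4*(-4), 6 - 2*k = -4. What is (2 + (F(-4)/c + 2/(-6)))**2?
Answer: 9025/2304 ≈ 3.9171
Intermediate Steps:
k = 5 (k = 3 - 1/2*(-4) = 3 + 2 = 5)
c = 16
F(Y) = 5
(2 + (F(-4)/c + 2/(-6)))**2 = (2 + (5/16 + 2/(-6)))**2 = (2 + (5*(1/16) + 2*(-1/6)))**2 = (2 + (5/16 - 1/3))**2 = (2 - 1/48)**2 = (95/48)**2 = 9025/2304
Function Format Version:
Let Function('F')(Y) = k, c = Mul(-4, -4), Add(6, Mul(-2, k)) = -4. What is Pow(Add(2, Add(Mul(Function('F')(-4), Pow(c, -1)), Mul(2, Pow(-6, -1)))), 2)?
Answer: Rational(9025, 2304) ≈ 3.9171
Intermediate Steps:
k = 5 (k = Add(3, Mul(Rational(-1, 2), -4)) = Add(3, 2) = 5)
c = 16
Function('F')(Y) = 5
Pow(Add(2, Add(Mul(Function('F')(-4), Pow(c, -1)), Mul(2, Pow(-6, -1)))), 2) = Pow(Add(2, Add(Mul(5, Pow(16, -1)), Mul(2, Pow(-6, -1)))), 2) = Pow(Add(2, Add(Mul(5, Rational(1, 16)), Mul(2, Rational(-1, 6)))), 2) = Pow(Add(2, Add(Rational(5, 16), Rational(-1, 3))), 2) = Pow(Add(2, Rational(-1, 48)), 2) = Pow(Rational(95, 48), 2) = Rational(9025, 2304)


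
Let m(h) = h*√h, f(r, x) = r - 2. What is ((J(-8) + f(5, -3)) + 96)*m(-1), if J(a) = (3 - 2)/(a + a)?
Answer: -1583*I/16 ≈ -98.938*I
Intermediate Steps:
J(a) = 1/(2*a)
f(r, x) = -2 + r
m(h) = h^(3/2)
((J(-8) + f(5, -3)) + 96)*m(-1) = (((½)/(-8) + (-2 + 5)) + 96)*(-1)^(3/2) = (((½)*(-⅛) + 3) + 96)*(-I) = ((-1/16 + 3) + 96)*(-I) = (47/16 + 96)*(-I) = 1583*(-I)/16 = -1583*I/16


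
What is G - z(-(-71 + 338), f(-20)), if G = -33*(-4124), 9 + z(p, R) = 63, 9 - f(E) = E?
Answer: 136038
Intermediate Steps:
f(E) = 9 - E
z(p, R) = 54 (z(p, R) = -9 + 63 = 54)
G = 136092
G - z(-(-71 + 338), f(-20)) = 136092 - 1*54 = 136092 - 54 = 136038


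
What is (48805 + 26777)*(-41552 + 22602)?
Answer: -1432278900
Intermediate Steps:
(48805 + 26777)*(-41552 + 22602) = 75582*(-18950) = -1432278900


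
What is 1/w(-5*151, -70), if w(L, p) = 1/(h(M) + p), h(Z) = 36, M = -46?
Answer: -34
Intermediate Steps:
w(L, p) = 1/(36 + p)
1/w(-5*151, -70) = 1/(1/(36 - 70)) = 1/(1/(-34)) = 1/(-1/34) = -34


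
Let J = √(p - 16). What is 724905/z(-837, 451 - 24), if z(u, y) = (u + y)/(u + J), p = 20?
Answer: 121059135/82 ≈ 1.4763e+6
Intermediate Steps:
J = 2 (J = √(20 - 16) = √4 = 2)
z(u, y) = (u + y)/(2 + u) (z(u, y) = (u + y)/(u + 2) = (u + y)/(2 + u))
724905/z(-837, 451 - 24) = 724905/(((-837 + (451 - 24))/(2 - 837))) = 724905/(((-837 + 427)/(-835))) = 724905/((-1/835*(-410))) = 724905/(82/167) = 724905*(167/82) = 121059135/82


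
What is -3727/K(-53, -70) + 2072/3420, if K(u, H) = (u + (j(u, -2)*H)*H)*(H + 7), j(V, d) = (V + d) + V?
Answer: 1918717313/3167579205 ≈ 0.60574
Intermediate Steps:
j(V, d) = d + 2*V
K(u, H) = (7 + H)*(u + H²*(-2 + 2*u)) (K(u, H) = (u + ((-2 + 2*u)*H)*H)*(H + 7) = (u + (H*(-2 + 2*u))*H)*(7 + H) = (u + H²*(-2 + 2*u))*(7 + H) = (7 + H)*(u + H²*(-2 + 2*u)))
-3727/K(-53, -70) + 2072/3420 = -3727/(7*(-53) - 70*(-53) + 2*(-70)³*(-1 - 53) + 14*(-70)²*(-1 - 53)) + 2072/3420 = -3727/(-371 + 3710 + 2*(-343000)*(-54) + 14*4900*(-54)) + 2072*(1/3420) = -3727/(-371 + 3710 + 37044000 - 3704400) + 518/855 = -3727/33342939 + 518/855 = 1918717313/3167579205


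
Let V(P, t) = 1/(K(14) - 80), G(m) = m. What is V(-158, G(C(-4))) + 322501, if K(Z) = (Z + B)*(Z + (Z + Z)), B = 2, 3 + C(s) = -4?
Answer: 190920593/592 ≈ 3.2250e+5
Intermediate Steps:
C(s) = -7 (C(s) = -3 - 4 = -7)
K(Z) = 3*Z*(2 + Z) (K(Z) = (Z + 2)*(Z + (Z + Z)) = (2 + Z)*(Z + 2*Z) = (2 + Z)*(3*Z) = 3*Z*(2 + Z))
V(P, t) = 1/592 (V(P, t) = 1/(3*14*(2 + 14) - 80) = 1/(3*14*16 - 80) = 1/(672 - 80) = 1/592)
V(-158, G(C(-4))) + 322501 = 1/592 + 322501 = 190920593/592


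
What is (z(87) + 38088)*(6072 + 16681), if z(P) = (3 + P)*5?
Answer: 876855114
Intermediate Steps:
z(P) = 15 + 5*P
(z(87) + 38088)*(6072 + 16681) = ((15 + 5*87) + 38088)*(6072 + 16681) = ((15 + 435) + 38088)*22753 = (450 + 38088)*22753 = 38538*22753 = 876855114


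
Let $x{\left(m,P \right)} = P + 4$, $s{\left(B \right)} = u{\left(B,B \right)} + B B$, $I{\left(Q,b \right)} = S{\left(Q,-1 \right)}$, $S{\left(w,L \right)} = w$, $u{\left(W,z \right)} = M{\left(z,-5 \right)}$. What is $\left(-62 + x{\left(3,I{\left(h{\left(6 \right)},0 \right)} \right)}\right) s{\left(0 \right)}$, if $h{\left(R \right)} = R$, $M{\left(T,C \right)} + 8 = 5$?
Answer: $156$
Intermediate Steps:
$M{\left(T,C \right)} = -3$ ($M{\left(T,C \right)} = -8 + 5 = -3$)
$u{\left(W,z \right)} = -3$
$I{\left(Q,b \right)} = Q$
$s{\left(B \right)} = -3 + B^{2}$ ($s{\left(B \right)} = -3 + B B = -3 + B^{2}$)
$x{\left(m,P \right)} = 4 + P$
$\left(-62 + x{\left(3,I{\left(h{\left(6 \right)},0 \right)} \right)}\right) s{\left(0 \right)} = \left(-62 + \left(4 + 6\right)\right) \left(-3 + 0^{2}\right) = \left(-62 + 10\right) \left(-3 + 0\right) = \left(-52\right) \left(-3\right) = 156$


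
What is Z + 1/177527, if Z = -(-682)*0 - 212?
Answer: -37635723/177527 ≈ -212.00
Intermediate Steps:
Z = -212 (Z = -62*0 - 212 = 0 - 212 = -212)
Z + 1/177527 = -212 + 1/177527 = -37635723/177527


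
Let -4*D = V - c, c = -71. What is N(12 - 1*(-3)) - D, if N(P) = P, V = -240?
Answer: -109/4 ≈ -27.250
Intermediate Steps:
D = 169/4 (D = -(-240 - 1*(-71))/4 = -(-240 + 71)/4 = -1/4*(-169) = 169/4 ≈ 42.250)
N(12 - 1*(-3)) - D = (12 - 1*(-3)) - 1*169/4 = (12 + 3) - 169/4 = 15 - 169/4 = -109/4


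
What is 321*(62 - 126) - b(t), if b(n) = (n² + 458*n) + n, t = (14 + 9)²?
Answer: -543196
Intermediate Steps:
t = 529 (t = 23² = 529)
b(n) = n² + 459*n
321*(62 - 126) - b(t) = 321*(62 - 126) - 529*(459 + 529) = 321*(-64) - 529*988 = -20544 - 1*522652 = -20544 - 522652 = -543196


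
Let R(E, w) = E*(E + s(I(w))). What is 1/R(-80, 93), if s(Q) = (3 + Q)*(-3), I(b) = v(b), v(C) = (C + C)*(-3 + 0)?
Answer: -1/126800 ≈ -7.8864e-6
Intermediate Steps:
v(C) = -6*C (v(C) = (2*C)*(-3) = -6*C)
I(b) = -6*b
s(Q) = -9 - 3*Q
R(E, w) = E*(-9 + E + 18*w) (R(E, w) = E*(E + (-9 - (-18)*w)) = E*(E + (-9 + 18*w)) = E*(-9 + E + 18*w))
1/R(-80, 93) = 1/(-80*(-9 - 80 + 18*93)) = 1/(-80*(-9 - 80 + 1674)) = 1/(-80*1585) = 1/(-126800) = -1/126800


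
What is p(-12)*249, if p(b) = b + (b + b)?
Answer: -8964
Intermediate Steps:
p(b) = 3*b (p(b) = b + 2*b = 3*b)
p(-12)*249 = (3*(-12))*249 = -36*249 = -8964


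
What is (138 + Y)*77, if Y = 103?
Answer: 18557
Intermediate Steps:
(138 + Y)*77 = (138 + 103)*77 = 241*77 = 18557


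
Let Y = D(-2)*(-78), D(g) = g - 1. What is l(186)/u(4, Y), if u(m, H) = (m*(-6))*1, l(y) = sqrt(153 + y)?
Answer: -sqrt(339)/24 ≈ -0.76716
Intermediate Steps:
D(g) = -1 + g
Y = 234 (Y = (-1 - 2)*(-78) = -3*(-78) = 234)
u(m, H) = -6*m (u(m, H) = -6*m*1 = -6*m)
l(186)/u(4, Y) = sqrt(153 + 186)/((-6*4)) = sqrt(339)/(-24) = sqrt(339)*(-1/24) = -sqrt(339)/24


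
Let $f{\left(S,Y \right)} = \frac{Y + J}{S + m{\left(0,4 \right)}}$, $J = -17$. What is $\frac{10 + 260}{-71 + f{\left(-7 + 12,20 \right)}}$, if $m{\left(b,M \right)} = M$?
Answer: $- \frac{405}{106} \approx -3.8208$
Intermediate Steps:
$f{\left(S,Y \right)} = \frac{-17 + Y}{4 + S}$ ($f{\left(S,Y \right)} = \frac{Y - 17}{S + 4} = \frac{-17 + Y}{4 + S}$)
$\frac{10 + 260}{-71 + f{\left(-7 + 12,20 \right)}} = \frac{10 + 260}{-71 + \frac{-17 + 20}{4 + \left(-7 + 12\right)}} = \frac{270}{-71 + \frac{1}{4 + 5} \cdot 3} = \frac{270}{-71 + \frac{1}{9} \cdot 3} = \frac{270}{-71 + \frac{1}{3}} = \frac{270}{- \frac{212}{3}} = 270 \left(- \frac{3}{212}\right) = - \frac{405}{106}$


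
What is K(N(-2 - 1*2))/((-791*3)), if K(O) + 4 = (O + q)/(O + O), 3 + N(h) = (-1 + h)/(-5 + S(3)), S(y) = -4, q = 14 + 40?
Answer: 160/26103 ≈ 0.0061296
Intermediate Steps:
q = 54
N(h) = -26/9 - h/9 (N(h) = -3 + (-1 + h)/(-5 - 4) = -3 + (-1 + h)/(-9) = -3 + (-1 + h)*(-1/9) = -3 + (1/9 - h/9) = -26/9 - h/9)
K(O) = -4 + (54 + O)/(2*O) (K(O) = -4 + (O + 54)/(O + O) = -4 + (54 + O)/((2*O)) = -4 + (54 + O)*(1/(2*O)) = -4 + (54 + O)/(2*O))
K(N(-2 - 1*2))/((-791*3)) = (-7/2 + 27/(-26/9 - (-2 - 1*2)/9))/((-791*3)) = (-7/2 + 27/(-26/9 - (-2 - 2)/9))/(-2373) = (-7/2 + 27/(-26/9 - 1/9*(-4)))*(-1/2373) = (-7/2 + 27/(-26/9 + 4/9))*(-1/2373) = (-7/2 + 27/(-22/9))*(-1/2373) = (-7/2 + 27*(-9/22))*(-1/2373) = (-7/2 - 243/22)*(-1/2373) = -160/11*(-1/2373) = 160/26103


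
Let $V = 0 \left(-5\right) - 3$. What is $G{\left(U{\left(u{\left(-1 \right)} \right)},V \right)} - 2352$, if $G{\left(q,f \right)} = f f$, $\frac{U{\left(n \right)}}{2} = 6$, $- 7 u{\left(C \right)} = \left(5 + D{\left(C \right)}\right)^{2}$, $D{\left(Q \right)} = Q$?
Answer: $-2343$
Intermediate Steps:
$u{\left(C \right)} = - \frac{\left(5 + C\right)^{2}}{7}$
$V = -3$ ($V = 0 - 3 = -3$)
$U{\left(n \right)} = 12$ ($U{\left(n \right)} = 2 \cdot 6 = 12$)
$G{\left(q,f \right)} = f^{2}$
$G{\left(U{\left(u{\left(-1 \right)} \right)},V \right)} - 2352 = \left(-3\right)^{2} - 2352 = 9 - 2352 = -2343$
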